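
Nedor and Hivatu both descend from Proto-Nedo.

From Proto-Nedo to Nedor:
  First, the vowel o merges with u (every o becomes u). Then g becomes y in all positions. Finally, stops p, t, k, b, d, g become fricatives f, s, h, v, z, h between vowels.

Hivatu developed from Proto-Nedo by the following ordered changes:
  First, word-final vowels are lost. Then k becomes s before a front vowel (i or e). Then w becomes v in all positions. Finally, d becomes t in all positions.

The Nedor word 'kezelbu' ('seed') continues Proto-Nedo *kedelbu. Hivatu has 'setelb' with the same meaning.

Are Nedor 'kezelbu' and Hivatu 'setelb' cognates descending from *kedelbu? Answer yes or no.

Derive the expected Hivatu reflex of *kedelbu:
Hivatu: start from *kedelbu.
  rule 1 (apocope): kedelbu → kedelb
  rule 2 (palatalisation): kedelb → sedelb
  rule 3: no change — sedelb
  rule 4 (unconditioned shift): sedelb → setelb
  ⇒ Hivatu setelb
Hivatu 'setelb' matches the regular reflex exactly, so the pair is cognate.

yes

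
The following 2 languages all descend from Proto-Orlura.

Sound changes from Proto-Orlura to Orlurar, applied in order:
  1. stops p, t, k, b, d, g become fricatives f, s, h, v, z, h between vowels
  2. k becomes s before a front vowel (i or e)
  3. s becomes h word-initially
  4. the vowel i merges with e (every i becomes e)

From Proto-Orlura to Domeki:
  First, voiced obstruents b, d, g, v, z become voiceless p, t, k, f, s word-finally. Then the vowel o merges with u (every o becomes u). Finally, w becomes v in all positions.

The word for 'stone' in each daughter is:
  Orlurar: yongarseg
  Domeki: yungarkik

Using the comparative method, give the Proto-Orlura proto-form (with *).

Position 2: Orlurar has o, Domeki has u. Orlurar preserves o here (none of its changes turn any other segment into o), so the proto-segment is *o.
Position 9: Orlurar has g, Domeki has k. Orlurar preserves g here (none of its changes turn any other segment into g), so the proto-segment is *g.
Continuing position by position gives *yongarkig; check it forward:
Orlurar: *yongarkig
  yongarkig (rule 1 does not apply)
  yongarkig → yongarsig   [palatalisation]
  yongarsig (rule 3 does not apply)
  yongarsig → yongarseg   [vowel merger]
  giving Orlurar yongarseg.
Domeki: *yongarkig
  yongarkig → yongarkik   [final devoicing]
  yongarkik → yungarkik   [vowel merger]
  yungarkik (rule 3 does not apply)
  giving Domeki yungarkik.
Only *yongarkig yields all of Orlurar yongarseg, Domeki yungarkik.

*yongarkig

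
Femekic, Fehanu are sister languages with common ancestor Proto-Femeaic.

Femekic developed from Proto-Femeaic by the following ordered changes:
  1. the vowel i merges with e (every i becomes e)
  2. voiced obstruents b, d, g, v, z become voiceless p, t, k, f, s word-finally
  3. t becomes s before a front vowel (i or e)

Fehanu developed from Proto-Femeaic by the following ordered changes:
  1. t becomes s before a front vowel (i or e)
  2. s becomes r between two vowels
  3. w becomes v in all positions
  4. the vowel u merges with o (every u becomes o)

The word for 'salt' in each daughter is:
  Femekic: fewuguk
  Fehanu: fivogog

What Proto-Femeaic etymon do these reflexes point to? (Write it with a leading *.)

*fiwugug

Position 6: Femekic has u, Fehanu has o. Femekic preserves u here (none of its changes turn any other segment into u), so the proto-segment is *u.
Position 2: Femekic has e, Fehanu has i. Fehanu preserves i here (none of its changes turn any other segment into i), so the proto-segment is *i.
Continuing position by position gives *fiwugug; check it forward:
Femekic: *fiwugug > fewugug > fewuguk  (by vowel merger, final devoicing)
Fehanu: *fiwugug
  fiwugug (rule 1 does not apply)
  fiwugug (rule 2 does not apply)
  fiwugug → fivugug   [unconditioned shift]
  fivugug → fivogog   [vowel merger]
  giving Fehanu fivogog.
*fiwugug is the unique common source.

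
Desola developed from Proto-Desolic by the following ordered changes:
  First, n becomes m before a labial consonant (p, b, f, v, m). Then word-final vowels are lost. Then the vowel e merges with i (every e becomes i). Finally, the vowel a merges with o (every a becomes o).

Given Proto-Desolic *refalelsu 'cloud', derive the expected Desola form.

Desola: *refalelsu
  refalelsu (rule 1 does not apply)
  refalelsu → refalels   [apocope]
  refalels → rifalils   [vowel merger]
  rifalils → rifolils   [vowel merger]
  giving Desola rifolils.

rifolils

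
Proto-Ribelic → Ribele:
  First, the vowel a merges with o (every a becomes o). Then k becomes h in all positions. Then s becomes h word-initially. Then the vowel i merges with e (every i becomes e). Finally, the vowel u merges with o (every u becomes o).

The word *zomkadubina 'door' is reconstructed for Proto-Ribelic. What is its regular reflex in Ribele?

Ribele: start from *zomkadubina.
  rule 1 (vowel merger): zomkadubina → zomkodubino
  rule 2 (unconditioned shift): zomkodubino → zomhodubino
  rule 3: no change — zomhodubino
  rule 4 (vowel merger): zomhodubino → zomhodubeno
  rule 5 (vowel merger): zomhodubeno → zomhodobeno
  ⇒ Ribele zomhodobeno

zomhodobeno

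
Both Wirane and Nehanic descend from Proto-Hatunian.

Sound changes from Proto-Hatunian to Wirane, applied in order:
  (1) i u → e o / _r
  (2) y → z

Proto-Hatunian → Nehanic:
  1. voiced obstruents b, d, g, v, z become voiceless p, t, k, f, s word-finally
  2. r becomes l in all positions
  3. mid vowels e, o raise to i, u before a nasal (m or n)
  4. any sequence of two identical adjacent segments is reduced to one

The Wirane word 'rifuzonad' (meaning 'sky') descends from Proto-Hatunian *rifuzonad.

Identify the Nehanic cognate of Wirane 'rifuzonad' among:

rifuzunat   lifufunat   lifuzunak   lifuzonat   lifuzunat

Nehanic: *rifuzonad
  rifuzonad → rifuzonat   [final devoicing]
  rifuzonat → lifuzonat   [unconditioned shift]
  lifuzonat → lifuzunat   [pre-nasal raising]
  lifuzunat (rule 4 does not apply)
  giving Nehanic lifuzunat.
Among the options, 'lifuzunat' alone shows every Nehanic change applied in order.

lifuzunat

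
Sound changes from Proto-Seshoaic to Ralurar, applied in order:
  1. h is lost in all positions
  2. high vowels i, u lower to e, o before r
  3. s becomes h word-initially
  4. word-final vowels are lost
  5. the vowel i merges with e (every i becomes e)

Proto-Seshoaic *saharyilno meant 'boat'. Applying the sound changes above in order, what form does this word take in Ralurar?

Ralurar: *saharyilno > saaryilno > haaryilno > haaryiln > haaryeln  (by h-loss, debuccalisation, apocope, vowel merger)

haaryeln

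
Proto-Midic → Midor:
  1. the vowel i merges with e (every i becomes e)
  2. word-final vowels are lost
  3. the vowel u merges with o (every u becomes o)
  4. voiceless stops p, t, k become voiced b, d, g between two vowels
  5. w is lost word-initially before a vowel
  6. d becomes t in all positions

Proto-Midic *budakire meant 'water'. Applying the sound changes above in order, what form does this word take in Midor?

Midor: *budakire
  budakire → budakere   [vowel merger]
  budakere → budaker   [apocope]
  budaker → bodaker   [vowel merger]
  bodaker → bodager   [intervocalic voicing]
  bodager (rule 5 does not apply)
  bodager → botager   [unconditioned shift]
  giving Midor botager.

botager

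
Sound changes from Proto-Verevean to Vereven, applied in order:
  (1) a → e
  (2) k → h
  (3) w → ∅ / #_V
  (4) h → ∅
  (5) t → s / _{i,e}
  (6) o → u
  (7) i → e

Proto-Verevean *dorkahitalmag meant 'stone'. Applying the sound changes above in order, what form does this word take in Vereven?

dureeselmeg

Vereven: *dorkahitalmag > dorkehitelmeg > dorhehitelmeg > doreitelmeg > doreiselmeg > dureiselmeg > dureeselmeg  (by vowel merger, unconditioned shift, h-loss, palatalisation, vowel merger, vowel merger)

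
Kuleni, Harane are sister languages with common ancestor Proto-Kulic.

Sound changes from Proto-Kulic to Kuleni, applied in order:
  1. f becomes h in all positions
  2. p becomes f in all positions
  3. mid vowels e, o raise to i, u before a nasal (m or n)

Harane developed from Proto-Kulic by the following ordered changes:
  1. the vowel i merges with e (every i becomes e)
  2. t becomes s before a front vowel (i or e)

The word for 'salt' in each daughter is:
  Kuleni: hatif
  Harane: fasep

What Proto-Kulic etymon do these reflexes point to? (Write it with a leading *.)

Position 3: Kuleni has t, Harane has s. Kuleni preserves t here (none of its changes turn any other segment into t), so the proto-segment is *t.
Position 5: Kuleni has f, Harane has p. Harane preserves p here (none of its changes turn any other segment into p), so the proto-segment is *p.
This points to *fatip. Verify forward in each daughter:
Kuleni: *fatip > hatip > hatif  (by unconditioned shift, unconditioned shift)
Harane: start from *fatip.
  rule 1 (vowel merger): fatip → fatep
  rule 2 (palatalisation): fatep → fasep
  ⇒ Harane fasep
No other proto-form is consistent with every reflex, so the reconstruction is *fatip.

*fatip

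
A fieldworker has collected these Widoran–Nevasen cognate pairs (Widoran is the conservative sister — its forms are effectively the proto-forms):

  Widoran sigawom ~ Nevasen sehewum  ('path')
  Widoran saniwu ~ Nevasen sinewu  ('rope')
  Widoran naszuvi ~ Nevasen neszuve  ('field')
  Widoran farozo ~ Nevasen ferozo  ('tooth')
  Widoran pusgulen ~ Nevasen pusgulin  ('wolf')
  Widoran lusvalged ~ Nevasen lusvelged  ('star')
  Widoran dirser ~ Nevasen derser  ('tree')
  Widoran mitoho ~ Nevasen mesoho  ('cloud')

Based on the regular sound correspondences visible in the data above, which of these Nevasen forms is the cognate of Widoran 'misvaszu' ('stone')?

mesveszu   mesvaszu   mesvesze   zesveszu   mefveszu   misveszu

sigawom ~ sehewum, saniwu ~ sinewu — Widoran i corresponds to Nevasen e after a consonant, before a consonant other than r, m, n, p, b, f, v.
sigawom ~ sehewum, naszuvi ~ neszuve — Widoran a corresponds to Nevasen e after a consonant, before a consonant other than r, m, n, p, b, f, v.
Applying these to Widoran 'misvaszu':
  misvaszu → mesvaszu   (i→e after a consonant, before a consonant other than r, m, n, p, b, f, v)
  mesvaszu → mesveszu   (a→e after a consonant, before a consonant other than r, m, n, p, b, f, v)
So the Nevasen cognate is 'mesveszu'.

mesveszu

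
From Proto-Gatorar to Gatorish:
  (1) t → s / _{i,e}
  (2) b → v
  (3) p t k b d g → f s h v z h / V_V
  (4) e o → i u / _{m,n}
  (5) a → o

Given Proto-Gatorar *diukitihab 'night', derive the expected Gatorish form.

diuhisihov

Gatorish: start from *diukitihab.
  rule 1 (palatalisation): diukitihab → diukisihab
  rule 2 (unconditioned shift): diukisihab → diukisihav
  rule 3 (intervocalic lenition): diukisihav → diuhisihav
  rule 4: no change — diuhisihav
  rule 5 (vowel merger): diuhisihav → diuhisihov
  ⇒ Gatorish diuhisihov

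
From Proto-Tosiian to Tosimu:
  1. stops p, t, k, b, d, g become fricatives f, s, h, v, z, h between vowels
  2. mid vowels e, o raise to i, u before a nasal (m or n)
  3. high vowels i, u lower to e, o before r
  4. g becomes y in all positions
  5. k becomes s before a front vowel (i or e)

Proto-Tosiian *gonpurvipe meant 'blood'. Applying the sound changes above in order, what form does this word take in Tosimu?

yunporvife

Tosimu: *gonpurvipe > gonpurvife > gunpurvife > gunporvife > yunporvife  (by intervocalic lenition, pre-nasal raising, pre-rhotic lowering, unconditioned shift)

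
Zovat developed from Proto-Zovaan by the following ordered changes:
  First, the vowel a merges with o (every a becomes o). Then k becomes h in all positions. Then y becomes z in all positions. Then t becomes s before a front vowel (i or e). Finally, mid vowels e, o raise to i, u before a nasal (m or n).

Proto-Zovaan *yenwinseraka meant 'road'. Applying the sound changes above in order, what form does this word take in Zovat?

Zovat: *yenwinseraka
  yenwinseraka → yenwinseroko   [vowel merger]
  yenwinseroko → yenwinseroho   [unconditioned shift]
  yenwinseroho → zenwinseroho   [unconditioned shift]
  zenwinseroho (rule 4 does not apply)
  zenwinseroho → zinwinseroho   [pre-nasal raising]
  giving Zovat zinwinseroho.

zinwinseroho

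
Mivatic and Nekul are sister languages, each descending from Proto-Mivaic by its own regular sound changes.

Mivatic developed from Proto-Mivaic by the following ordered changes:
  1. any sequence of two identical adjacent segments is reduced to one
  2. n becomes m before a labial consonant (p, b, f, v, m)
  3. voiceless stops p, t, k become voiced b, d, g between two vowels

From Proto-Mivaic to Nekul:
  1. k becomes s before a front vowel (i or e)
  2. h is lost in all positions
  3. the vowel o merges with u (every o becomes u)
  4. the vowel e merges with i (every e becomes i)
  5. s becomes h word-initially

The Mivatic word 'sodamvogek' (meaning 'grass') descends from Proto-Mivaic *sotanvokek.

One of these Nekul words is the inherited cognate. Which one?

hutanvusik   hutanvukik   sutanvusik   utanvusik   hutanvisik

Nekul: start from *sotanvokek.
  rule 1 (palatalisation): sotanvokek → sotanvosek
  rule 2: no change — sotanvosek
  rule 3 (vowel merger): sotanvosek → sutanvusek
  rule 4 (vowel merger): sutanvusek → sutanvusik
  rule 5 (debuccalisation): sutanvusik → hutanvusik
  ⇒ Nekul hutanvusik
Only 'hutanvusik' matches the regular Nekul development of *sotanvokek.

hutanvusik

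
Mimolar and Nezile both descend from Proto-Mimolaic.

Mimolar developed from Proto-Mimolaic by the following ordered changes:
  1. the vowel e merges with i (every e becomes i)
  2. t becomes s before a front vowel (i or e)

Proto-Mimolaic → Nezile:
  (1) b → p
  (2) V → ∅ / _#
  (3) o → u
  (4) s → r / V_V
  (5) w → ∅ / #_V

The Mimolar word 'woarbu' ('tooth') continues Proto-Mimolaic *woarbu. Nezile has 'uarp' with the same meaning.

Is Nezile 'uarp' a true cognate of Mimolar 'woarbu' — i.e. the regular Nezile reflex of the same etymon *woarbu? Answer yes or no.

Derive the expected Nezile reflex of *woarbu:
Nezile: start from *woarbu.
  rule 1 (unconditioned shift): woarbu → woarpu
  rule 2 (apocope): woarpu → woarp
  rule 3 (vowel merger): woarp → wuarp
  rule 4: no change — wuarp
  rule 5 (glide loss): wuarp → uarp
  ⇒ Nezile uarp
Nezile 'uarp' matches the regular reflex exactly, so the pair is cognate.

yes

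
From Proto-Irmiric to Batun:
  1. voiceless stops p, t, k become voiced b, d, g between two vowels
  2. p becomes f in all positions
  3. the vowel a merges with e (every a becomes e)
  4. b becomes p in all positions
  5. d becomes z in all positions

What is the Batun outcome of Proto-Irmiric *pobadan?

fopezen

Batun: start from *pobadan.
  rule 1: no change — pobadan
  rule 2 (unconditioned shift): pobadan → fobadan
  rule 3 (vowel merger): fobadan → fobeden
  rule 4 (unconditioned shift): fobeden → fopeden
  rule 5 (unconditioned shift): fopeden → fopezen
  ⇒ Batun fopezen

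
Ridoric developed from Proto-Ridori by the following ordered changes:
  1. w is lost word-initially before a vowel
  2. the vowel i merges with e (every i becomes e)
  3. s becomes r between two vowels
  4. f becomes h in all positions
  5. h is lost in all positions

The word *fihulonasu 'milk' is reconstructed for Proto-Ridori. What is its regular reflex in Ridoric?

eulonaru

Ridoric: *fihulonasu > fehulonasu > fehulonaru > hehulonaru > eulonaru  (by vowel merger, rhotacism, unconditioned shift, h-loss)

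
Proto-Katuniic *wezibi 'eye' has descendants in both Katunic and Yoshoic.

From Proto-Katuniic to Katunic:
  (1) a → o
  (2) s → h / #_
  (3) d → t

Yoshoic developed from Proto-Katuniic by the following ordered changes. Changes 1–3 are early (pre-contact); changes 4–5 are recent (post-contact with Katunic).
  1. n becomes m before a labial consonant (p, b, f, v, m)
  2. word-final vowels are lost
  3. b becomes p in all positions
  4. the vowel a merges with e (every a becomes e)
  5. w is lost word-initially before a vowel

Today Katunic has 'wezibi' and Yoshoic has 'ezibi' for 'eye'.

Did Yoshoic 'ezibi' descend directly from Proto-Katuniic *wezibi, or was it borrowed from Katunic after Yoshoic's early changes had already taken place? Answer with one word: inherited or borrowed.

If inherited, *wezibi would pass through all of Yoshoic's changes:
Yoshoic: *wezibi
  wezibi (rule 1 does not apply)
  wezibi → wezib   [apocope]
  wezib → wezip   [unconditioned shift]
  wezip (rule 4 does not apply)
  wezip → ezip   [glide loss]
  giving Yoshoic ezip.
If borrowed from Katunic 'wezibi' after the early changes, it would undergo only the recent ones:
  rule 4 (vowel merger): no change (wezibi)
  rule 5 (glide loss): wezibi → ezibi
  ⇒ as a loan: ezibi
Yoshoic 'ezibi' matches the loan outcome 'ezibi', not the inherited 'ezip' — it skipped the early Yoshoic changes, so it was borrowed from Katunic.

borrowed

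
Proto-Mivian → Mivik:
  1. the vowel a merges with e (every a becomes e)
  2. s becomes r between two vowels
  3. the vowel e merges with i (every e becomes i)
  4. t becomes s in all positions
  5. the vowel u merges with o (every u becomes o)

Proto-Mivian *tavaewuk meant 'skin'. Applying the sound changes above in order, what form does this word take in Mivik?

Mivik: *tavaewuk
  tavaewuk → teveewuk   [vowel merger]
  teveewuk (rule 2 does not apply)
  teveewuk → tiviiwuk   [vowel merger]
  tiviiwuk → siviiwuk   [unconditioned shift]
  siviiwuk → siviiwok   [vowel merger]
  giving Mivik siviiwok.

siviiwok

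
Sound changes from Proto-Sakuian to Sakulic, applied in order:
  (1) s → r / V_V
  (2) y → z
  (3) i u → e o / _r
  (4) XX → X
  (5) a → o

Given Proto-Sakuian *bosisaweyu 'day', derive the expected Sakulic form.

Sakulic: *bosisaweyu
  bosisaweyu → boriraweyu   [rhotacism]
  boriraweyu → borirawezu   [unconditioned shift]
  borirawezu → borerawezu   [pre-rhotic lowering]
  borerawezu (rule 4 does not apply)
  borerawezu → borerowezu   [vowel merger]
  giving Sakulic borerowezu.

borerowezu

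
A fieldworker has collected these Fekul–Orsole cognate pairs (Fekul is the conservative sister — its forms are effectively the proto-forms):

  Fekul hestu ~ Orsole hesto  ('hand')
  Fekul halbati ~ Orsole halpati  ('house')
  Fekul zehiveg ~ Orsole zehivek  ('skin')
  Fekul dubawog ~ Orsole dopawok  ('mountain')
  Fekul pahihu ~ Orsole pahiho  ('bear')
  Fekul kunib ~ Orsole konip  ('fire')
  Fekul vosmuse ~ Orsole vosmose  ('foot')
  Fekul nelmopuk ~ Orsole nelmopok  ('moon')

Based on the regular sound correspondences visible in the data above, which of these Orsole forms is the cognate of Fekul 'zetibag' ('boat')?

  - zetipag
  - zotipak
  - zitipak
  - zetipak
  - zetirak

zetipak

dubawog ~ dopawok — Fekul b corresponds to Orsole p between vowels (before a back vowel).
zehiveg ~ zehivek, dubawog ~ dopawok — Fekul g corresponds to Orsole k word-finally.
Applying these to Fekul 'zetibag':
  zetibag → zetipag   (b→p between vowels (before a back vowel))
  zetipag → zetipak   (g→k word-finally)
So the Orsole cognate is 'zetipak'.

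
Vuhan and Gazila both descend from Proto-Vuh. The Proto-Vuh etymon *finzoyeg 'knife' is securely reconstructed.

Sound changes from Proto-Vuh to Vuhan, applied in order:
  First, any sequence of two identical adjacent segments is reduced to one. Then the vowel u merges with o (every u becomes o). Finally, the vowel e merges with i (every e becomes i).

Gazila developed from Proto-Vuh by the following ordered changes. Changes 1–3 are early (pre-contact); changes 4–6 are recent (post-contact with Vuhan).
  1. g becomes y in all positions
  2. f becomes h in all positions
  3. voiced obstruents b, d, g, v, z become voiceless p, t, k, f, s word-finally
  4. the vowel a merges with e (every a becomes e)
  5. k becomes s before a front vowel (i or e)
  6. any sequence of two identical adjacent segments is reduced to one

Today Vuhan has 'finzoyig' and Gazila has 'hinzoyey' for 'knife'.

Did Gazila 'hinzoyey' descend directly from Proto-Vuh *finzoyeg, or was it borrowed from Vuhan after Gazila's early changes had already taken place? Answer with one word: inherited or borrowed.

inherited

If inherited, *finzoyeg would pass through all of Gazila's changes:
Gazila: *finzoyeg
  finzoyeg → finzoyey   [unconditioned shift]
  finzoyey → hinzoyey   [unconditioned shift]
  hinzoyey (rule 3 does not apply)
  hinzoyey (rule 4 does not apply)
  hinzoyey (rule 5 does not apply)
  hinzoyey (rule 6 does not apply)
  giving Gazila hinzoyey.
If borrowed from Vuhan 'finzoyig' after the early changes, it would undergo only the recent ones:
  rule 4 (vowel merger): no change (finzoyig)
  rule 5 (palatalisation): no change (finzoyig)
  rule 6 (degemination): no change (finzoyig)
  ⇒ as a loan: finzoyig
Gazila 'hinzoyey' matches the inherited outcome exactly, so it is an inherited cognate, not a loan.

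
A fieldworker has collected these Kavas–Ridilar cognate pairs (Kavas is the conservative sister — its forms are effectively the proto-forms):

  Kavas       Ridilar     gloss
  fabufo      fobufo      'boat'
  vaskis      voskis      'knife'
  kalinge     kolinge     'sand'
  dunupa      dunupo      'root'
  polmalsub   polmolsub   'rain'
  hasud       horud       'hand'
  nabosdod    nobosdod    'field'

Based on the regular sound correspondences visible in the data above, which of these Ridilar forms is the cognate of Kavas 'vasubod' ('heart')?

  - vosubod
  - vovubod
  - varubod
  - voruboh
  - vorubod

vaskis ~ voskis, kalinge ~ kolinge — Kavas a corresponds to Ridilar o after a consonant, before a consonant other than r, m, n, p, b, f, v.
hasud ~ horud — Kavas s corresponds to Ridilar r between vowels (before a back vowel).
Applying these to Kavas 'vasubod':
  vasubod → vosubod   (a→o after a consonant, before a consonant other than r, m, n, p, b, f, v)
  vosubod → vorubod   (s→r between vowels (before a back vowel))
So the Ridilar cognate is 'vorubod'.

vorubod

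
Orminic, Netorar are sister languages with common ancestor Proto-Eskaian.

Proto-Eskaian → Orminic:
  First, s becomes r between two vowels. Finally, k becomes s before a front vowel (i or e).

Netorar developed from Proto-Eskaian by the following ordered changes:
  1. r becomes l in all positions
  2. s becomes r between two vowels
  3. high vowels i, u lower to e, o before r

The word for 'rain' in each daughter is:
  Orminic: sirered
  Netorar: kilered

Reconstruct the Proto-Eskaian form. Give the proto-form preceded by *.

*kiresed

Position 1: Orminic has s, Netorar has k. Netorar preserves k here (none of its changes turn any other segment into k), so the proto-segment is *k.
Position 5: Orminic has r, Netorar has r. In Netorar, r can only continue *s, so the proto-segment is *s.
This points to *kiresed. Verify forward in each daughter:
Orminic: *kiresed > kirered > sirered  (by rhotacism, palatalisation)
Netorar: *kiresed > kilesed > kilered  (by unconditioned shift, rhotacism)
*kiresed is the unique common source.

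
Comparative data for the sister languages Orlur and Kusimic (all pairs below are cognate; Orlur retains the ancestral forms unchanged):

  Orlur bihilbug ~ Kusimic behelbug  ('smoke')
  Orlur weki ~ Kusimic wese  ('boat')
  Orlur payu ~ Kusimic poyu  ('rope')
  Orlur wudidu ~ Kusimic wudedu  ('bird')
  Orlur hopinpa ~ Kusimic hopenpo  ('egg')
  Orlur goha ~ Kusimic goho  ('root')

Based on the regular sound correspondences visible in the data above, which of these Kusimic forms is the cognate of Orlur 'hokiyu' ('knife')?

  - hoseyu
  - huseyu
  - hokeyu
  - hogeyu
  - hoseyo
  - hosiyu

hoseyu

weki ~ wese — Orlur k corresponds to Kusimic s between vowels (before a front vowel).
bihilbug ~ behelbug, wudidu ~ wudedu — Orlur i corresponds to Kusimic e after a consonant, before a consonant other than r, m, n, p, b, f, v.
Applying these to Orlur 'hokiyu':
  hokiyu → hosiyu   (k→s between vowels (before a front vowel))
  hosiyu → hoseyu   (i→e after a consonant, before a consonant other than r, m, n, p, b, f, v)
So the Kusimic cognate is 'hoseyu'.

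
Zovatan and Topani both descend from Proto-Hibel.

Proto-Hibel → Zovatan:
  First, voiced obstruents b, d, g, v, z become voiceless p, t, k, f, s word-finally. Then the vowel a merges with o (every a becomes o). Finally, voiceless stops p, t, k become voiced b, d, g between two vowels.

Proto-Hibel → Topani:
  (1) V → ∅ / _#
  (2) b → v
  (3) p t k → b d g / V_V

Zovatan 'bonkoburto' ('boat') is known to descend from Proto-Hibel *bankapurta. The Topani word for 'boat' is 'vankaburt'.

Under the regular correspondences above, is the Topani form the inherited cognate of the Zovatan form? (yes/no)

Derive the expected Topani reflex of *bankapurta:
Topani: *bankapurta
  bankapurta → bankapurt   [apocope]
  bankapurt → vankapurt   [unconditioned shift]
  vankapurt → vankaburt   [intervocalic voicing]
  giving Topani vankaburt.
Topani 'vankaburt' matches the regular reflex exactly, so the pair is cognate.

yes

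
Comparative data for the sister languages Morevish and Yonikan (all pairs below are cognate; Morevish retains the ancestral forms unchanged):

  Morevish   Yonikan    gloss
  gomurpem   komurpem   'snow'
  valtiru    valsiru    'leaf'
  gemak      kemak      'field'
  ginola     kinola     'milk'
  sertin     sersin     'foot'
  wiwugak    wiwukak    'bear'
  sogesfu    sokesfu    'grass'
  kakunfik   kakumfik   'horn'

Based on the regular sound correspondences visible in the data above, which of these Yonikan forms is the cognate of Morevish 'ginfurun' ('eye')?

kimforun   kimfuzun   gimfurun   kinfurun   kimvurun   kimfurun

ginola ~ kinola — Morevish g corresponds to Yonikan k word-initially before a front vowel.
kakunfik ~ kakumfik — Morevish n corresponds to Yonikan m after a vowel, before a labial obstruent.
Applying these to Morevish 'ginfurun':
  ginfurun → kinfurun   (g→k word-initially before a front vowel)
  kinfurun → kimfurun   (n→m after a vowel, before a labial obstruent)
So the Yonikan cognate is 'kimfurun'.

kimfurun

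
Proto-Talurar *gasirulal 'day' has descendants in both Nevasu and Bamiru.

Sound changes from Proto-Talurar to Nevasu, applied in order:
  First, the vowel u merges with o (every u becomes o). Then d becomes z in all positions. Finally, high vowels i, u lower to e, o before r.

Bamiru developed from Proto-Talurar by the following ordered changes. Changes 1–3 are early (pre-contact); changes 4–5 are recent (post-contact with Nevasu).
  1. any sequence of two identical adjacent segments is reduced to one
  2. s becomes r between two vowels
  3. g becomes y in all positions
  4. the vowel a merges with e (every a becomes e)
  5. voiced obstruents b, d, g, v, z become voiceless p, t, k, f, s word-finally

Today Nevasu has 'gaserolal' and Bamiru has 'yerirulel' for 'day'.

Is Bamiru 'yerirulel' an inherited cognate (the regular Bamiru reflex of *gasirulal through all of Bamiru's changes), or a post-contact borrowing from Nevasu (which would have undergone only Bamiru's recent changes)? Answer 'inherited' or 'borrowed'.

inherited

If inherited, *gasirulal would pass through all of Bamiru's changes:
Bamiru: *gasirulal > garirulal > yarirulal > yerirulel  (by rhotacism, unconditioned shift, vowel merger)
If borrowed from Nevasu 'gaserolal' after the early changes, it would undergo only the recent ones:
  rule 4 (vowel merger): gaserolal → geserolel
  rule 5 (final devoicing): no change (geserolel)
  ⇒ as a loan: geserolel
Bamiru 'yerirulel' matches the inherited outcome exactly, so it is an inherited cognate, not a loan.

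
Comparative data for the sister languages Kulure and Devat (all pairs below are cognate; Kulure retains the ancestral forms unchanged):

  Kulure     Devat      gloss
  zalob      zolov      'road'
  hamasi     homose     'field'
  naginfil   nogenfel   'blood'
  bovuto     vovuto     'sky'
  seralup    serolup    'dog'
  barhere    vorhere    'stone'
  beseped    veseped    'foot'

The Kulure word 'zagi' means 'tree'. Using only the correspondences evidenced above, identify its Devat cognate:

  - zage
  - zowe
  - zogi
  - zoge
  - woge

zoge

zalob ~ zolov, hamasi ~ homose — Kulure a corresponds to Devat o after a consonant, before a consonant other than r, m, n, p, b, f, v.
hamasi ~ homose — Kulure i corresponds to Devat e word-finally.
Applying these to Kulure 'zagi':
  zagi → zogi   (a→o after a consonant, before a consonant other than r, m, n, p, b, f, v)
  zogi → zoge   (i→e word-finally)
So the Devat cognate is 'zoge'.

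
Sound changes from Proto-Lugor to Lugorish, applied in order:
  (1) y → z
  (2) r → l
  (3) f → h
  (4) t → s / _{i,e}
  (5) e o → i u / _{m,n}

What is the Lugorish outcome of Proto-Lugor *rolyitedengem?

lolzisedingim

Lugorish: *rolyitedengem
  rolyitedengem → rolzitedengem   [unconditioned shift]
  rolzitedengem → lolzitedengem   [unconditioned shift]
  lolzitedengem (rule 3 does not apply)
  lolzitedengem → lolzisedengem   [palatalisation]
  lolzisedengem → lolzisedingim   [pre-nasal raising]
  giving Lugorish lolzisedingim.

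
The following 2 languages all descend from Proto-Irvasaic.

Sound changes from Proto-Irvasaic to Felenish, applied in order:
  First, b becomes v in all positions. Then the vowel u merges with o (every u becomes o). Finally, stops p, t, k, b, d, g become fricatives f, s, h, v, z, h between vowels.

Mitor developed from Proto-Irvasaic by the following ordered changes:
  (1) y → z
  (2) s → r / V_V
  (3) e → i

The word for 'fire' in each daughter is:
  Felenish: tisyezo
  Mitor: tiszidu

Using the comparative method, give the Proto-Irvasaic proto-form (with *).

*tisyedu

Position 4: Felenish has y, Mitor has z. Felenish preserves y here (none of its changes turn any other segment into y), so the proto-segment is *y.
Position 7: Felenish has o, Mitor has u. Mitor preserves u here (none of its changes turn any other segment into u), so the proto-segment is *u.
Position 5: Felenish has e, Mitor has i. Felenish preserves e here (none of its changes turn any other segment into e), so the proto-segment is *e.
Verify the candidate proto-form against each daughter:
Felenish: *tisyedu > tisyedo > tisyezo  (by vowel merger, intervocalic lenition)
Mitor: *tisyedu
  tisyedu → tiszedu   [unconditioned shift]
  tiszedu (rule 2 does not apply)
  tiszedu → tiszidu   [vowel merger]
  giving Mitor tiszidu.
No other proto-form is consistent with every reflex, so the reconstruction is *tisyedu.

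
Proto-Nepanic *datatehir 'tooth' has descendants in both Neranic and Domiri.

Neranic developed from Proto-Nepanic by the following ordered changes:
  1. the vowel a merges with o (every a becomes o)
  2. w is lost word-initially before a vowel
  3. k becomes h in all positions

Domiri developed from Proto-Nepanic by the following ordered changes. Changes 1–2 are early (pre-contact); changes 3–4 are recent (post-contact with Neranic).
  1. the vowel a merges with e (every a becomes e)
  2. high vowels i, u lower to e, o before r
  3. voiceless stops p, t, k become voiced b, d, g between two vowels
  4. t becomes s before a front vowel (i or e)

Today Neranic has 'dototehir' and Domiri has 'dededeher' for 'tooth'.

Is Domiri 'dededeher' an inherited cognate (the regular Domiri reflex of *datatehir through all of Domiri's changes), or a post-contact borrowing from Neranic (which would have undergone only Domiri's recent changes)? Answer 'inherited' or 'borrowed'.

inherited

If inherited, *datatehir would pass through all of Domiri's changes:
Domiri: *datatehir
  datatehir → detetehir   [vowel merger]
  detetehir → deteteher   [pre-rhotic lowering]
  deteteher → dededeher   [intervocalic voicing]
  dededeher (rule 4 does not apply)
  giving Domiri dededeher.
If borrowed from Neranic 'dototehir' after the early changes, it would undergo only the recent ones:
  rule 3 (intervocalic voicing): dototehir → dododehir
  rule 4 (palatalisation): no change (dododehir)
  ⇒ as a loan: dododehir
Domiri 'dededeher' matches the inherited outcome exactly, so it is an inherited cognate, not a loan.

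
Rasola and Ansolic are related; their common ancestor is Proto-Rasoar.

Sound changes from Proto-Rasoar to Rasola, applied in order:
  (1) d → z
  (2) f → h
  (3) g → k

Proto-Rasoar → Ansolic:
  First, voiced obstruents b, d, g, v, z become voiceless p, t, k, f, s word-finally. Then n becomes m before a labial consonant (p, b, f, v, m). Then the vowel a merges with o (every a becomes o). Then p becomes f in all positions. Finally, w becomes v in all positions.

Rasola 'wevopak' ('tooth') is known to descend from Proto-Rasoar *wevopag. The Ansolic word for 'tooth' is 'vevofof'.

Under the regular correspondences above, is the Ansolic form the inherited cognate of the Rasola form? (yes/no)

Derive the expected Ansolic reflex of *wevopag:
Ansolic: start from *wevopag.
  rule 1 (final devoicing): wevopag → wevopak
  rule 2: no change — wevopak
  rule 3 (vowel merger): wevopak → wevopok
  rule 4 (unconditioned shift): wevopok → wevofok
  rule 5 (unconditioned shift): wevofok → vevofok
  ⇒ Ansolic vevofok
The regular Ansolic reflex would be 'vevofok', but the attested form is 'vevofof'. The correspondence is irregular, so they are not cognates (the Ansolic form has a different source).

no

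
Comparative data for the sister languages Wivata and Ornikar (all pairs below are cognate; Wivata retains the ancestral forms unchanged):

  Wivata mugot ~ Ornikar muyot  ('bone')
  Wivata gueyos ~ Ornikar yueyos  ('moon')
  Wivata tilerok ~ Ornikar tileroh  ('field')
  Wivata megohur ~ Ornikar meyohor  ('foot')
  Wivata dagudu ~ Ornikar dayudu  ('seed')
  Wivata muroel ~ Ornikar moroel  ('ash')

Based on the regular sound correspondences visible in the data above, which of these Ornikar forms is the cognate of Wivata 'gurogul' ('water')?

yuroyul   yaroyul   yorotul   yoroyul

yoroyul

gueyos ~ yueyos — Wivata g corresponds to Ornikar y word-initially before a back vowel.
megohur ~ meyohor, muroel ~ moroel — Wivata u corresponds to Ornikar o after a consonant, before r.
dagudu ~ dayudu — Wivata g corresponds to Ornikar y between vowels (before a back vowel).
Applying these to Wivata 'gurogul':
  gurogul → yurogul   (g→y word-initially before a back vowel)
  yurogul → yorogul   (u→o after a consonant, before r)
  yorogul → yoroyul   (g→y between vowels (before a back vowel))
So the Ornikar cognate is 'yoroyul'.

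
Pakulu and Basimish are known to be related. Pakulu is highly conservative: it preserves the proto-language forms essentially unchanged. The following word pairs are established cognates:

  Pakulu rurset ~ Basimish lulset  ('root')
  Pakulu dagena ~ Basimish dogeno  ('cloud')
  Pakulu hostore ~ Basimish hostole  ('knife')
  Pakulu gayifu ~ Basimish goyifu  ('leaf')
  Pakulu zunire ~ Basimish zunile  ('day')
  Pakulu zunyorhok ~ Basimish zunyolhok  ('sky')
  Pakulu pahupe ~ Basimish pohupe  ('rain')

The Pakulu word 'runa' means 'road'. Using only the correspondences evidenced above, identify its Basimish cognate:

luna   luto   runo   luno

rurset ~ lulset — Pakulu r corresponds to Basimish l word-initially before a back vowel.
dagena ~ dogeno — Pakulu a corresponds to Basimish o word-finally.
Applying these to Pakulu 'runa':
  runa → luna   (r→l word-initially before a back vowel)
  luna → luno   (a→o word-finally)
So the Basimish cognate is 'luno'.

luno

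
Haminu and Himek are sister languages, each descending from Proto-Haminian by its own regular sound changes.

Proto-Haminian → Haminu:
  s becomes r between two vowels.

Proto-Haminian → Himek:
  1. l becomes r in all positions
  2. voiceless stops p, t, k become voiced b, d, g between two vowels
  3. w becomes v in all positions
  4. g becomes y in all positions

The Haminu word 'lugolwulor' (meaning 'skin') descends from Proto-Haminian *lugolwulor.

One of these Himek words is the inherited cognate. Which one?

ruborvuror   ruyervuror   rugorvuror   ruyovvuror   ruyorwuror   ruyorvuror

ruyorvuror

Himek: *lugolwulor
  lugolwulor → rugorwuror   [unconditioned shift]
  rugorwuror (rule 2 does not apply)
  rugorwuror → rugorvuror   [unconditioned shift]
  rugorvuror → ruyorvuror   [unconditioned shift]
  giving Himek ruyorvuror.
Among the options, 'ruyorvuror' alone shows every Himek change applied in order.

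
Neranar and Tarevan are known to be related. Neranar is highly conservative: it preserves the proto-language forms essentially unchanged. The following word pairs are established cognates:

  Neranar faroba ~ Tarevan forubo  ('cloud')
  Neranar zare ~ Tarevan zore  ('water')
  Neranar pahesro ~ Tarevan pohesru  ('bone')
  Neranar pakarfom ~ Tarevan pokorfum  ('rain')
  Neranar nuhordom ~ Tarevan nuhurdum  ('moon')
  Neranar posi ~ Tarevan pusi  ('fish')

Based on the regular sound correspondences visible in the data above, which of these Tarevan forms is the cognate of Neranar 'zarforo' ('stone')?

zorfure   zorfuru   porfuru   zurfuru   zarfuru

zorfuru

faroba ~ forubo, zare ~ zore — Neranar a corresponds to Tarevan o after a consonant, before r.
nuhordom ~ nuhurdum — Neranar o corresponds to Tarevan u after a consonant, before r.
pahesro ~ pohesru — Neranar o corresponds to Tarevan u word-finally.
Applying these to Neranar 'zarforo':
  zarforo → zorforo   (a→o after a consonant, before r)
  zorforo → zorfuro   (o→u after a consonant, before r)
  zorfuro → zorfuru   (o→u word-finally)
So the Tarevan cognate is 'zorfuru'.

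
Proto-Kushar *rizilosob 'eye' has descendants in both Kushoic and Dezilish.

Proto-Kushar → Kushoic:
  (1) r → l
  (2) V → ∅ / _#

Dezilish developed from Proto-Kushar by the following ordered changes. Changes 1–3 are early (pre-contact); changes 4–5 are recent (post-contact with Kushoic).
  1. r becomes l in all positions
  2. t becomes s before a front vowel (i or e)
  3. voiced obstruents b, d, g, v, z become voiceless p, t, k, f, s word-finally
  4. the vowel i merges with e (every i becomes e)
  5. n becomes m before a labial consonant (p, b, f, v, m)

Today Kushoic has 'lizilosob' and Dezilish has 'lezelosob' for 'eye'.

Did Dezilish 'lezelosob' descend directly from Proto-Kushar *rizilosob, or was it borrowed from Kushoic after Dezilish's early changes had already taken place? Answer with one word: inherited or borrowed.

borrowed

If inherited, *rizilosob would pass through all of Dezilish's changes:
Dezilish: *rizilosob
  rizilosob → lizilosob   [unconditioned shift]
  lizilosob (rule 2 does not apply)
  lizilosob → lizilosop   [final devoicing]
  lizilosop → lezelosop   [vowel merger]
  lezelosop (rule 5 does not apply)
  giving Dezilish lezelosop.
If borrowed from Kushoic 'lizilosob' after the early changes, it would undergo only the recent ones:
  rule 4 (vowel merger): lizilosob → lezelosob
  rule 5 (nasal place assimilation): no change (lezelosob)
  ⇒ as a loan: lezelosob
Dezilish 'lezelosob' matches the loan outcome 'lezelosob', not the inherited 'lezelosop' — it skipped the early Dezilish changes, so it was borrowed from Kushoic.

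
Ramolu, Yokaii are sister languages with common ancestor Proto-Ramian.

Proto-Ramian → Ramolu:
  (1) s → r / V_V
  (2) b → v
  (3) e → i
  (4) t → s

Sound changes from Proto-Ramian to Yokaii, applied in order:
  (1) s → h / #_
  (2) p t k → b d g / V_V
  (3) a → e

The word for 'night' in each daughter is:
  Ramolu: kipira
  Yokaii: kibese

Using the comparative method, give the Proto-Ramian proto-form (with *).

*kipesa

Position 4: Ramolu has i, Yokaii has e. Taking the neighbouring segments as reconstructed: Ramolu i could go back to *e or *i; Yokaii e could go back to *a or *e — the one source consistent with every daughter is *e.
Position 3: Ramolu has p, Yokaii has b. Ramolu preserves p here (none of its changes turn any other segment into p), so the proto-segment is *p.
Position 5: Ramolu has r, Yokaii has s. Yokaii preserves s here (none of its changes turn any other segment into s), so the proto-segment is *s.
This points to *kipesa. Verify forward in each daughter:
Ramolu: *kipesa
  kipesa → kipera   [rhotacism]
  kipera (rule 2 does not apply)
  kipera → kipira   [vowel merger]
  kipira (rule 4 does not apply)
  giving Ramolu kipira.
Yokaii: *kipesa
  kipesa (rule 1 does not apply)
  kipesa → kibesa   [intervocalic voicing]
  kibesa → kibese   [vowel merger]
  giving Yokaii kibese.
Only *kipesa yields all of Ramolu kipira, Yokaii kibese.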